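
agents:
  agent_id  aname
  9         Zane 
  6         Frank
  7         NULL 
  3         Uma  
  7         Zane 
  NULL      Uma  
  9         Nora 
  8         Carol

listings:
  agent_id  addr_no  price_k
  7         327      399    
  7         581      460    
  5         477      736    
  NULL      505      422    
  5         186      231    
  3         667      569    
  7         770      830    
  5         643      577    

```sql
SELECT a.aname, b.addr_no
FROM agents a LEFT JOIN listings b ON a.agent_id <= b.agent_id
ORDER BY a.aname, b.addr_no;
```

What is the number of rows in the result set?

20

LEFT JOIN keeps every row from `agents`; unmatched rows get NULL for `listings`'s columns.
Matching on a.agent_id <= b.agent_id. A NULL in a compared column never satisfies the condition.
- a (agent_id=9) has no partner → padded with NULL.
- a (agent_id=6) pairs with 3 row(s) of b.
- a (agent_id=7) pairs with 3 row(s) of b.
- a (agent_id=3) pairs with 7 row(s) of b.
- a (agent_id=7) pairs with 3 row(s) of b.
- a (agent_id=NULL) has no partner → padded with NULL.
- a (agent_id=9) has no partner → padded with NULL.
- a (agent_id=8) has no partner → padded with NULL.
Total: 16 matched + 4 padded = 20 rows.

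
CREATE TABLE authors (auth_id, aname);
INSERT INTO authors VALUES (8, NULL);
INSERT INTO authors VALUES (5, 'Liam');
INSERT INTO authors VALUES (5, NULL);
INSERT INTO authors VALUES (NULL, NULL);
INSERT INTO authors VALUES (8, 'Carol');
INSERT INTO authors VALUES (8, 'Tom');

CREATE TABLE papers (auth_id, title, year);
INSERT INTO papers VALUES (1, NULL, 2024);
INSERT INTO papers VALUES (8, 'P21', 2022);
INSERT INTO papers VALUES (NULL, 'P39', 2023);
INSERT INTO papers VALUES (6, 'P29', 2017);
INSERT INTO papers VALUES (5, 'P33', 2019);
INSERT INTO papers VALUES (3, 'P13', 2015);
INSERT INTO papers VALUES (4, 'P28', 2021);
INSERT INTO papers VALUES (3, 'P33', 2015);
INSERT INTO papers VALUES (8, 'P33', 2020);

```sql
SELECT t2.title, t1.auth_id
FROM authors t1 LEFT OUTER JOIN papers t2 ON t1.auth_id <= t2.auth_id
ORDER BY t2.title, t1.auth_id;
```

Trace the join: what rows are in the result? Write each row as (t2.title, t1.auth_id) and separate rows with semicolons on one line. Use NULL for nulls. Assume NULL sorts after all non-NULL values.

(P21, 5); (P21, 5); (P21, 8); (P21, 8); (P21, 8); (P29, 5); (P29, 5); (P33, 5); (P33, 5); (P33, 5); (P33, 5); (P33, 8); (P33, 8); (P33, 8); (NULL, NULL)

LEFT JOIN keeps every row from `authors`; unmatched rows get NULL for `papers`'s columns.
Matching on t1.auth_id <= t2.auth_id. A NULL in a compared column never satisfies the condition.
- auth_id=8: 2 matching t2 row(s), so 2 row(s) emitted.
- auth_id=5: 4 matching t2 row(s), so 4 row(s) emitted.
- auth_id=5: 4 matching t2 row(s), so 4 row(s) emitted.
- auth_id=NULL: no t2 row matches, row kept with t2 columns NULL.
- auth_id=8: 2 matching t2 row(s), so 2 row(s) emitted.
- auth_id=8: 2 matching t2 row(s), so 2 row(s) emitted.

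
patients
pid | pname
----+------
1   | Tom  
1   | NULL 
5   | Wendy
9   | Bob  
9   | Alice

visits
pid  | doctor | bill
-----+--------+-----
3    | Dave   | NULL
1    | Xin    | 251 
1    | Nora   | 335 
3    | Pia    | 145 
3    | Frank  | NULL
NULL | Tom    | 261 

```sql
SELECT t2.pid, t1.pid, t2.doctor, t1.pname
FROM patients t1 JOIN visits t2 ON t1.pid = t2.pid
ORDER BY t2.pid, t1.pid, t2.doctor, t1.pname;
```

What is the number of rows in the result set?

4

INNER JOIN keeps only pairs where the ON condition holds.
Matching on t1.pid = t2.pid. A NULL in a compared column never satisfies the condition.
- t1 row (pid=1): matches 2 t2 row(s) → 2 output row(s).
- t1 row (pid=1): matches 2 t2 row(s) → 2 output row(s).
- t1 row (pid=5): no match → dropped.
- t1 row (pid=9): no match → dropped.
- t1 row (pid=9): no match → dropped.
Total: 4 rows.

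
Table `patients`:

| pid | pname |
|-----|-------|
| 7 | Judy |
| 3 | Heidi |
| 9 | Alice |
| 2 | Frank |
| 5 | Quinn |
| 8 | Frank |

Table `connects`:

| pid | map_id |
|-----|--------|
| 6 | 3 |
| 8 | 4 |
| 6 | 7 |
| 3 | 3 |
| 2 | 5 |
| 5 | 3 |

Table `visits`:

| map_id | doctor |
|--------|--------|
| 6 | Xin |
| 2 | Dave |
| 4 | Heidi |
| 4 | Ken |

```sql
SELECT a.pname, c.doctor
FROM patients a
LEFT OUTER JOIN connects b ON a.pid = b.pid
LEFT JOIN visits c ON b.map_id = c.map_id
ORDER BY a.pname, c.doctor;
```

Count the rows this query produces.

7

Step 1 — a LEFT JOIN b on pid → 6 row(s).
Then LEFT JOIN `visits c` on map_id: each of those 6 rows is kept; rows whose b.map_id has no match in c get NULL for c's columns.
Result: 7 row(s).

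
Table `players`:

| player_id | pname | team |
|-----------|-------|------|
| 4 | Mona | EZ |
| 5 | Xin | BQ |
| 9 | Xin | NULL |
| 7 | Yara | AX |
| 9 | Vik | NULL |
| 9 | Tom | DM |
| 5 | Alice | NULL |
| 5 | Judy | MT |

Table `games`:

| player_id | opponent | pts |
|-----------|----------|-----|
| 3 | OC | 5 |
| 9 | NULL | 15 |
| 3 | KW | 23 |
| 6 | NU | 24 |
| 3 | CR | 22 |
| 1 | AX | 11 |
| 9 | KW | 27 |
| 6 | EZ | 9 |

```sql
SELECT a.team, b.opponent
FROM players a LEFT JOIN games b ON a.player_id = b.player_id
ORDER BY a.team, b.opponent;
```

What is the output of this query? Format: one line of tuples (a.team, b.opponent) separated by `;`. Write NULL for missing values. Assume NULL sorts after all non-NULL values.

(AX, NULL); (BQ, NULL); (DM, KW); (DM, NULL); (EZ, NULL); (MT, NULL); (NULL, KW); (NULL, KW); (NULL, NULL); (NULL, NULL); (NULL, NULL)

LEFT JOIN keeps every row from `players`; unmatched rows get NULL for `games`'s columns.
Matching on a.player_id = b.player_id.
Matched pairs: 6; unmatched a rows kept: 5.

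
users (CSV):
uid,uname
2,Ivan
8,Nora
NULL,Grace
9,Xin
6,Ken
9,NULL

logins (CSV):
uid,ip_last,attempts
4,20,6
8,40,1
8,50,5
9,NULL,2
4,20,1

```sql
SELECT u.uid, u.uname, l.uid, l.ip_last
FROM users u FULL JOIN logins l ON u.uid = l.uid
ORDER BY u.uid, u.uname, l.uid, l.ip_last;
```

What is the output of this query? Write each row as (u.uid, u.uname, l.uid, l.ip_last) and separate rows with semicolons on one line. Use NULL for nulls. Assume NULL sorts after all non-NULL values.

(2, Ivan, NULL, NULL); (6, Ken, NULL, NULL); (8, Nora, 8, 40); (8, Nora, 8, 50); (9, Xin, 9, NULL); (9, NULL, 9, NULL); (NULL, Grace, NULL, NULL); (NULL, NULL, 4, 20); (NULL, NULL, 4, 20)

FULL OUTER JOIN keeps every row from both sides; unmatched rows get NULL for the other side's columns.
Matching on u.uid = l.uid. A NULL in a compared column never satisfies the condition.
- uid=2: no l row matches, row kept with l columns NULL.
- uid=8: 2 matching l row(s), so 2 row(s) emitted.
- uid=NULL: no l row matches, row kept with l columns NULL.
- uid=9: 1 matching l row(s), so 1 row(s) emitted.
- uid=6: no l row matches, row kept with l columns NULL.
- uid=9: 1 matching l row(s), so 1 row(s) emitted.
- plus 2 unmatched l row(s), each kept with NULL u columns.
After projecting and ordering:
u.uid | u.uname | l.uid | l.ip_last
2 | Ivan | NULL | NULL
6 | Ken | NULL | NULL
8 | Nora | 8 | 40
8 | Nora | 8 | 50
9 | Xin | 9 | NULL
9 | NULL | 9 | NULL
NULL | Grace | NULL | NULL
NULL | NULL | 4 | 20
NULL | NULL | 4 | 20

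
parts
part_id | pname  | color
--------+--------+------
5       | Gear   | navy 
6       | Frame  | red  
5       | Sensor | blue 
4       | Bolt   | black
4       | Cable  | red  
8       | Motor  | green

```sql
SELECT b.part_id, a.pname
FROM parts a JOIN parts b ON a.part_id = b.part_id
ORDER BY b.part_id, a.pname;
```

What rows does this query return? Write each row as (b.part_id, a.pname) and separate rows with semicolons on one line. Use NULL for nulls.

INNER JOIN keeps only pairs where the ON condition holds.
Matching on a.part_id = b.part_id.
- a row (part_id=5): matches 2 b row(s) → 2 output row(s).
- a row (part_id=6): matches 1 b row(s) → 1 output row(s).
- a row (part_id=5): matches 2 b row(s) → 2 output row(s).
- a row (part_id=4): matches 2 b row(s) → 2 output row(s).
- a row (part_id=4): matches 2 b row(s) → 2 output row(s).
- a row (part_id=8): matches 1 b row(s) → 1 output row(s).
After projecting and ordering:
b.part_id | a.pname
4 | Bolt
4 | Bolt
4 | Cable
4 | Cable
5 | Gear
5 | Gear
5 | Sensor
5 | Sensor
6 | Frame
8 | Motor

(4, Bolt); (4, Bolt); (4, Cable); (4, Cable); (5, Gear); (5, Gear); (5, Sensor); (5, Sensor); (6, Frame); (8, Motor)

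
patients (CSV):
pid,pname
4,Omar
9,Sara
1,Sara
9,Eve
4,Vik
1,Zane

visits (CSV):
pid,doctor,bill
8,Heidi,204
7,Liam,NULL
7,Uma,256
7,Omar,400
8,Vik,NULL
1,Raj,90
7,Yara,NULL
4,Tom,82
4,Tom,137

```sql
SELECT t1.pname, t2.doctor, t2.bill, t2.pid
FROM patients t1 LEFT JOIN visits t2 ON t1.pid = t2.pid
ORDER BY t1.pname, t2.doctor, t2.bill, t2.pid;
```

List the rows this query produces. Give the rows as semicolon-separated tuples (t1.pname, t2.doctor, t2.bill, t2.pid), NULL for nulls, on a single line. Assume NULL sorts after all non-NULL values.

(Eve, NULL, NULL, NULL); (Omar, Tom, 82, 4); (Omar, Tom, 137, 4); (Sara, Raj, 90, 1); (Sara, NULL, NULL, NULL); (Vik, Tom, 82, 4); (Vik, Tom, 137, 4); (Zane, Raj, 90, 1)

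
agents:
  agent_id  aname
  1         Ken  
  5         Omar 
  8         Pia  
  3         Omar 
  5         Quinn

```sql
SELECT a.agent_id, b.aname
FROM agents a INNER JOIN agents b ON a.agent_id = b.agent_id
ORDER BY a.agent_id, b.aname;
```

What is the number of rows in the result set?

7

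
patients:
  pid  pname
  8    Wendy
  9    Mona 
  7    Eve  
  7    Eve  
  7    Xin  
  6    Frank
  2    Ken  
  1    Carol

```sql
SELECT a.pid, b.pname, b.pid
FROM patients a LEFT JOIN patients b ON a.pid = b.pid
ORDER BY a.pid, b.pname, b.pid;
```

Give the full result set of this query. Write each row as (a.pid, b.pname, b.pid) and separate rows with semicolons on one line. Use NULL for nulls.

(1, Carol, 1); (2, Ken, 2); (6, Frank, 6); (7, Eve, 7); (7, Eve, 7); (7, Eve, 7); (7, Eve, 7); (7, Eve, 7); (7, Eve, 7); (7, Xin, 7); (7, Xin, 7); (7, Xin, 7); (8, Wendy, 8); (9, Mona, 9)

LEFT JOIN keeps every row from `patients a`; unmatched rows get NULL for `patients b`'s columns.
Matching on a.pid = b.pid.
- a[0] pid=8 → 1 match(es) in b → 1 row(s).
- a[1] pid=9 → 1 match(es) in b → 1 row(s).
- a[2] pid=7 → 3 match(es) in b → 3 row(s).
- a[3] pid=7 → 3 match(es) in b → 3 row(s).
- a[4] pid=7 → 3 match(es) in b → 3 row(s).
- a[5] pid=6 → 1 match(es) in b → 1 row(s).
- a[6] pid=2 → 1 match(es) in b → 1 row(s).
- a[7] pid=1 → 1 match(es) in b → 1 row(s).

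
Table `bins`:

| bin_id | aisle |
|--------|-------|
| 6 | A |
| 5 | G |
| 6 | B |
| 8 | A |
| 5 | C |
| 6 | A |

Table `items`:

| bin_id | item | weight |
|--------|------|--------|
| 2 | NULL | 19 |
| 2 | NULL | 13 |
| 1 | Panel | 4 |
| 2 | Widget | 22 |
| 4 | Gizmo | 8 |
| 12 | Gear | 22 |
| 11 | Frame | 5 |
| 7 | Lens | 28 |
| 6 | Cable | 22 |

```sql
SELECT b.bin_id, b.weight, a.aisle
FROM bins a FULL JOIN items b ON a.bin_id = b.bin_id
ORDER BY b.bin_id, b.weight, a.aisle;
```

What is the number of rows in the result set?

14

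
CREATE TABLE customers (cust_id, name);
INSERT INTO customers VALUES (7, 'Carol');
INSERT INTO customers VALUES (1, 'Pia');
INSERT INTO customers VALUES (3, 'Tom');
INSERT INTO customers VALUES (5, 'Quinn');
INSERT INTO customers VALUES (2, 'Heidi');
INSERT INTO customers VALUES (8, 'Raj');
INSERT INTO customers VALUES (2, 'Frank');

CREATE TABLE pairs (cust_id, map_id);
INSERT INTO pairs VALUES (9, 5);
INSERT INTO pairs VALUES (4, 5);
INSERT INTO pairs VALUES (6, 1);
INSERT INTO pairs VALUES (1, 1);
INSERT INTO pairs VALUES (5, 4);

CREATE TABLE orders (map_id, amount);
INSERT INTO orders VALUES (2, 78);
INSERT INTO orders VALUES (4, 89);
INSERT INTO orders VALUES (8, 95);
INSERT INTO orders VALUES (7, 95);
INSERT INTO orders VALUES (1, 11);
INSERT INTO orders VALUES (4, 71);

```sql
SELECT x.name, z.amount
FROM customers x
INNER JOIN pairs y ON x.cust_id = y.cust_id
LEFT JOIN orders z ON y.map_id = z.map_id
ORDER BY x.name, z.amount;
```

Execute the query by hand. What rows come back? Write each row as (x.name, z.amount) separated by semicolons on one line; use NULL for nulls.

Step 1 — x INNER JOIN y on cust_id → 2 row(s).
Then LEFT JOIN `orders z` on map_id: each of those 2 rows is kept; rows whose y.map_id has no match in z get NULL for z's columns.

(Pia, 11); (Quinn, 71); (Quinn, 89)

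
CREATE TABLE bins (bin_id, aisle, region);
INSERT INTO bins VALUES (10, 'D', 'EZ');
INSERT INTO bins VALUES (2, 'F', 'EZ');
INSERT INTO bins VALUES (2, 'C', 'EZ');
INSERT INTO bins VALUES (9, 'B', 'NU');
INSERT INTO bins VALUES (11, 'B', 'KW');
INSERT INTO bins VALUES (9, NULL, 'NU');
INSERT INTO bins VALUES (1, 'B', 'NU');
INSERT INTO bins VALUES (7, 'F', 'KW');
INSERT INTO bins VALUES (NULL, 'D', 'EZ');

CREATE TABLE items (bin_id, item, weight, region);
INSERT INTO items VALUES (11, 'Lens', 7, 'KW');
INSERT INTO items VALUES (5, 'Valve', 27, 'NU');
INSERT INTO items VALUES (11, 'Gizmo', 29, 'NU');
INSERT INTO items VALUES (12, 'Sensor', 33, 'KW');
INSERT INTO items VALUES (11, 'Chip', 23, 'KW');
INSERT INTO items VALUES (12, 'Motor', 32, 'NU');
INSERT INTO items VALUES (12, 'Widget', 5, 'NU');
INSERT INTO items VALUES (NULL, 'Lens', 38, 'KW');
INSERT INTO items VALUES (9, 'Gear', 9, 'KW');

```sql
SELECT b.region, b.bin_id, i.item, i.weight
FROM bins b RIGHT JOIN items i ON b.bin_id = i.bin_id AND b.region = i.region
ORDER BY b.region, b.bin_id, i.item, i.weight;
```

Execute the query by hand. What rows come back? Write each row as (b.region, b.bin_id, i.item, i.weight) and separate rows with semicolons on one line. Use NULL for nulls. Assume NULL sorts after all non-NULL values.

RIGHT JOIN keeps every row from `items`; unmatched rows get NULL for `bins`'s columns.
Matching on b.bin_id = i.bin_id AND b.region = i.region. A NULL in a compared column never satisfies the condition.
- bin_id=10, region=EZ: no matching i row.
- bin_id=2, region=EZ: no matching i row.
- bin_id=2, region=EZ: no matching i row.
- bin_id=9, region=NU: no matching i row.
- bin_id=11, region=KW: 2 matching i row(s), so 2 row(s) emitted.
- bin_id=9, region=NU: no matching i row.
- bin_id=1, region=NU: no matching i row.
- bin_id=7, region=KW: no matching i row.
- bin_id=NULL, region=EZ: no matching i row.
- 7 i row(s) had no b match → kept, b columns NULL.
After projecting and ordering:
b.region | b.bin_id | i.item | i.weight
KW | 11 | Chip | 23
KW | 11 | Lens | 7
NULL | NULL | Gear | 9
NULL | NULL | Gizmo | 29
NULL | NULL | Lens | 38
NULL | NULL | Motor | 32
NULL | NULL | Sensor | 33
NULL | NULL | Valve | 27
NULL | NULL | Widget | 5

(KW, 11, Chip, 23); (KW, 11, Lens, 7); (NULL, NULL, Gear, 9); (NULL, NULL, Gizmo, 29); (NULL, NULL, Lens, 38); (NULL, NULL, Motor, 32); (NULL, NULL, Sensor, 33); (NULL, NULL, Valve, 27); (NULL, NULL, Widget, 5)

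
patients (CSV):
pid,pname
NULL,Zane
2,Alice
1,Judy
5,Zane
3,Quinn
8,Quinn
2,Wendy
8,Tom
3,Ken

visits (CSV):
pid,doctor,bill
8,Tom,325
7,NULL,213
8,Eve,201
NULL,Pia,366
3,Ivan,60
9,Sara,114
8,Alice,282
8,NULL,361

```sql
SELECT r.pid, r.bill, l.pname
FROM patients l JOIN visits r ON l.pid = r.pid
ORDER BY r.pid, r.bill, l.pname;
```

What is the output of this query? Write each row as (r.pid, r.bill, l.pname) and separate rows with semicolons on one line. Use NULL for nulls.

INNER JOIN keeps only pairs where the ON condition holds.
Matching on l.pid = r.pid. A NULL in a compared column never satisfies the condition.
- pid=NULL: no matching r row, dropped.
- pid=2: no matching r row, dropped.
- pid=1: no matching r row, dropped.
- pid=5: no matching r row, dropped.
- pid=3: 1 matching r row(s), so 1 row(s) emitted.
- pid=8: 4 matching r row(s), so 4 row(s) emitted.
- pid=2: no matching r row, dropped.
- pid=8: 4 matching r row(s), so 4 row(s) emitted.
- pid=3: 1 matching r row(s), so 1 row(s) emitted.
After projecting and ordering:
r.pid | r.bill | l.pname
3 | 60 | Ken
3 | 60 | Quinn
8 | 201 | Quinn
8 | 201 | Tom
8 | 282 | Quinn
8 | 282 | Tom
8 | 325 | Quinn
8 | 325 | Tom
8 | 361 | Quinn
8 | 361 | Tom

(3, 60, Ken); (3, 60, Quinn); (8, 201, Quinn); (8, 201, Tom); (8, 282, Quinn); (8, 282, Tom); (8, 325, Quinn); (8, 325, Tom); (8, 361, Quinn); (8, 361, Tom)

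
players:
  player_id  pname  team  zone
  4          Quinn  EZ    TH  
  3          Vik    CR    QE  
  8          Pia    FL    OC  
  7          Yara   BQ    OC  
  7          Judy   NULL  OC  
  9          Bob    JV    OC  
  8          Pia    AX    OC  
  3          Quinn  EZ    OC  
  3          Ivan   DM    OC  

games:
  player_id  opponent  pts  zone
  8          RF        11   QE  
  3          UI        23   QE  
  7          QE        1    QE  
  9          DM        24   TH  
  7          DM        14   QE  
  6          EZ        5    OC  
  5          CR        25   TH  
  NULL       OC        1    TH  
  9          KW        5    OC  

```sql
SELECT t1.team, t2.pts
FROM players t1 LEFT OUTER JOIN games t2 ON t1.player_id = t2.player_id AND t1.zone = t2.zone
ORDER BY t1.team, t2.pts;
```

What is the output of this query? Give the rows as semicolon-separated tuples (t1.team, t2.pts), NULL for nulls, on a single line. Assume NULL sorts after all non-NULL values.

(AX, NULL); (BQ, NULL); (CR, 23); (DM, NULL); (EZ, NULL); (EZ, NULL); (FL, NULL); (JV, 5); (NULL, NULL)

LEFT JOIN keeps every row from `players`; unmatched rows get NULL for `games`'s columns.
Matching on t1.player_id = t2.player_id AND t1.zone = t2.zone. A NULL in a compared column never satisfies the condition.
- t1 (player_id=4, zone=TH) has no partner → padded with NULL.
- t1 (player_id=3, zone=QE) pairs with 1 row(s) of t2.
- t1 (player_id=8, zone=OC) has no partner → padded with NULL.
- t1 (player_id=7, zone=OC) has no partner → padded with NULL.
- t1 (player_id=7, zone=OC) has no partner → padded with NULL.
- t1 (player_id=9, zone=OC) pairs with 1 row(s) of t2.
- t1 (player_id=8, zone=OC) has no partner → padded with NULL.
- t1 (player_id=3, zone=OC) has no partner → padded with NULL.
- t1 (player_id=3, zone=OC) has no partner → padded with NULL.
After projecting and ordering:
t1.team | t2.pts
AX | NULL
BQ | NULL
CR | 23
DM | NULL
EZ | NULL
EZ | NULL
FL | NULL
JV | 5
NULL | NULL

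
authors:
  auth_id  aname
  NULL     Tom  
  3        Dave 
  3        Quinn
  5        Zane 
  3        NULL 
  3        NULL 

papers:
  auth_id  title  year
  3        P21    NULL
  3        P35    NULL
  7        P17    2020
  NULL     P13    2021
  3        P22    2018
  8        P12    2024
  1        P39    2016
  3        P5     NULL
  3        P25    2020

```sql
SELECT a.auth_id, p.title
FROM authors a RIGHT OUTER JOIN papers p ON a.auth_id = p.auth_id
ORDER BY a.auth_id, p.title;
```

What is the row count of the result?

RIGHT JOIN keeps every row from `papers`; unmatched rows get NULL for `authors`'s columns.
Matching on a.auth_id = p.auth_id. A NULL in a compared column never satisfies the condition.
Matched pairs: 20; unmatched p rows kept: 4.
Total: 20 matched + 4 padded = 24 rows.

24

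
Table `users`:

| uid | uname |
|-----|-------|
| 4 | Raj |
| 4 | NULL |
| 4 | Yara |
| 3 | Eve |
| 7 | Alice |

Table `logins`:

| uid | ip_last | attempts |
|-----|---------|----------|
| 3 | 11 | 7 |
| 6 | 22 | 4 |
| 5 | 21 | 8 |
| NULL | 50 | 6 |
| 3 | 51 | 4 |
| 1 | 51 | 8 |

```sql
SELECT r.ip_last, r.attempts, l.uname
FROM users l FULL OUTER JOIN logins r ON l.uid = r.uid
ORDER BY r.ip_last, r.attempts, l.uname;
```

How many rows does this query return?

FULL OUTER JOIN keeps every row from both sides; unmatched rows get NULL for the other side's columns.
Matching on l.uid = r.uid. A NULL in a compared column never satisfies the condition.
- l (uid=4) has no partner → padded with NULL.
- l (uid=4) has no partner → padded with NULL.
- l (uid=4) has no partner → padded with NULL.
- l (uid=3) pairs with 2 row(s) of r.
- l (uid=7) has no partner → padded with NULL.
- plus 4 unmatched r row(s), each kept with NULL l columns.
Total: 2 matched + 8 padded = 10 rows.

10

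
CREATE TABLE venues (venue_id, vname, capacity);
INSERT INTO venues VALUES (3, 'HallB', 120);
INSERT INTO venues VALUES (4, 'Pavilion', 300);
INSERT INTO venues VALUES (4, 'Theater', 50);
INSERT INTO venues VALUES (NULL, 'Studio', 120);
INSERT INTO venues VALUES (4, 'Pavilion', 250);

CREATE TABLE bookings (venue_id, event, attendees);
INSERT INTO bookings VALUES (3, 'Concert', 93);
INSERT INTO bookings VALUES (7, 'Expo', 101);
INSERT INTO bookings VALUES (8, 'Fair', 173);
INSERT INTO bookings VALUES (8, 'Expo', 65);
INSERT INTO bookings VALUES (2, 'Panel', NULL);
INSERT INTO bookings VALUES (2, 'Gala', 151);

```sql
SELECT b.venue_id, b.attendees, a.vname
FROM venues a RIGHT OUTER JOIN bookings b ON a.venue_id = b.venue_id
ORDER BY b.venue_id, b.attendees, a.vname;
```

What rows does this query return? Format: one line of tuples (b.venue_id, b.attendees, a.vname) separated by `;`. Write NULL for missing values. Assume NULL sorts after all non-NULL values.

(2, 151, NULL); (2, NULL, NULL); (3, 93, HallB); (7, 101, NULL); (8, 65, NULL); (8, 173, NULL)

RIGHT JOIN keeps every row from `bookings`; unmatched rows get NULL for `venues`'s columns.
Matching on a.venue_id = b.venue_id. A NULL in a compared column never satisfies the condition.
- a row (venue_id=3): matches 1 b row(s) → 1 output row(s).
- a row (venue_id=4): no match.
- a row (venue_id=4): no match.
- a row (venue_id=NULL): no match.
- a row (venue_id=4): no match.
- plus 5 unmatched b row(s), each kept with NULL a columns.
After projecting and ordering:
b.venue_id | b.attendees | a.vname
2 | 151 | NULL
2 | NULL | NULL
3 | 93 | HallB
7 | 101 | NULL
8 | 65 | NULL
8 | 173 | NULL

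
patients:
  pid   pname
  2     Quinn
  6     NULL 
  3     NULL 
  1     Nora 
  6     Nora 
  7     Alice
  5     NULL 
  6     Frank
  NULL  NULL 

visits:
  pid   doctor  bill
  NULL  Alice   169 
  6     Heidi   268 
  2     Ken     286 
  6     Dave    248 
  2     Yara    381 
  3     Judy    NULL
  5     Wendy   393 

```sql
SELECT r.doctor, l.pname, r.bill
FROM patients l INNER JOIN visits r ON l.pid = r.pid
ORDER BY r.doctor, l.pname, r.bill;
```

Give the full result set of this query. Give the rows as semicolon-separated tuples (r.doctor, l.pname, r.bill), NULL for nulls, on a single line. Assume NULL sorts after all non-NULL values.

(Dave, Frank, 248); (Dave, Nora, 248); (Dave, NULL, 248); (Heidi, Frank, 268); (Heidi, Nora, 268); (Heidi, NULL, 268); (Judy, NULL, NULL); (Ken, Quinn, 286); (Wendy, NULL, 393); (Yara, Quinn, 381)

INNER JOIN keeps only pairs where the ON condition holds.
Matching on l.pid = r.pid. A NULL in a compared column never satisfies the condition.
Matched pairs: 10.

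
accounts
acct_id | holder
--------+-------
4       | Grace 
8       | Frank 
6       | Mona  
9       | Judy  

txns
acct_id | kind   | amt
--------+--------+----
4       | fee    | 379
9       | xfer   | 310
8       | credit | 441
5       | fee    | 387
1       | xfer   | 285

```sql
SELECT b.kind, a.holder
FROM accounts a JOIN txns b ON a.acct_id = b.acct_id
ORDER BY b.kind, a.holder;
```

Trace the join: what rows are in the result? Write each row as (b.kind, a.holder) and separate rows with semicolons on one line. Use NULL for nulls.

INNER JOIN keeps only pairs where the ON condition holds.
Matching on a.acct_id = b.acct_id.
- acct_id=4: 1 matching b row(s), so 1 row(s) emitted.
- acct_id=8: 1 matching b row(s), so 1 row(s) emitted.
- acct_id=6: no matching b row, dropped.
- acct_id=9: 1 matching b row(s), so 1 row(s) emitted.
After projecting and ordering:
b.kind | a.holder
credit | Frank
fee | Grace
xfer | Judy

(credit, Frank); (fee, Grace); (xfer, Judy)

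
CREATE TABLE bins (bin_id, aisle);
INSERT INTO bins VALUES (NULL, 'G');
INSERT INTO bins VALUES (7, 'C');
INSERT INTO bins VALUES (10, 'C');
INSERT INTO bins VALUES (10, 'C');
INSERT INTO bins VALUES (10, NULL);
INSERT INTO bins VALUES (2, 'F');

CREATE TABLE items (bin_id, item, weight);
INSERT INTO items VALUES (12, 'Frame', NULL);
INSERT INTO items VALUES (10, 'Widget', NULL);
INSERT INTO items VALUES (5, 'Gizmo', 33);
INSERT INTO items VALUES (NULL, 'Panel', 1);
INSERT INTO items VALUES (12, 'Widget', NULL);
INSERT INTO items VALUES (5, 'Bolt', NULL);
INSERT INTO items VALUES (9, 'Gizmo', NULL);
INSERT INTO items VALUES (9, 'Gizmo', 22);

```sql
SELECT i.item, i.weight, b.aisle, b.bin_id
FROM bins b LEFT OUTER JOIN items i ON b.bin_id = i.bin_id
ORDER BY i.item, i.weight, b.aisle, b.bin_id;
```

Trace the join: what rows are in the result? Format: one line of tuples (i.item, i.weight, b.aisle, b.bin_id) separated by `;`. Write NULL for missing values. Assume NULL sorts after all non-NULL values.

(Widget, NULL, C, 10); (Widget, NULL, C, 10); (Widget, NULL, NULL, 10); (NULL, NULL, C, 7); (NULL, NULL, F, 2); (NULL, NULL, G, NULL)

LEFT JOIN keeps every row from `bins`; unmatched rows get NULL for `items`'s columns.
Matching on b.bin_id = i.bin_id. A NULL in a compared column never satisfies the condition.
- bin_id=NULL: no i row matches, row kept with i columns NULL.
- bin_id=7: no i row matches, row kept with i columns NULL.
- bin_id=10: 1 matching i row(s), so 1 row(s) emitted.
- bin_id=10: 1 matching i row(s), so 1 row(s) emitted.
- bin_id=10: 1 matching i row(s), so 1 row(s) emitted.
- bin_id=2: no i row matches, row kept with i columns NULL.
After projecting and ordering:
i.item | i.weight | b.aisle | b.bin_id
Widget | NULL | C | 10
Widget | NULL | C | 10
Widget | NULL | NULL | 10
NULL | NULL | C | 7
NULL | NULL | F | 2
NULL | NULL | G | NULL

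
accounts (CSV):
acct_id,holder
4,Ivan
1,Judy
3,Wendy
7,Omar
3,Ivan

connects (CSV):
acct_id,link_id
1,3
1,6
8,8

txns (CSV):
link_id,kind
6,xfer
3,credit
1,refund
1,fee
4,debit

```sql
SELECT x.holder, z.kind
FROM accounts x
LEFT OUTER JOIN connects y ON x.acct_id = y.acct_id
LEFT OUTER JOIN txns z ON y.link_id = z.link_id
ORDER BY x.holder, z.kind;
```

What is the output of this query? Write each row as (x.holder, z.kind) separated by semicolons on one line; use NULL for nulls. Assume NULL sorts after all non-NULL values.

(Ivan, NULL); (Ivan, NULL); (Judy, credit); (Judy, xfer); (Omar, NULL); (Wendy, NULL)

Evaluate left to right. First `accounts x LEFT JOIN connects y` on acct_id: 6 row(s).
Then LEFT JOIN `txns z` on link_id: each of those 6 rows is kept; rows whose y.link_id has no match in z get NULL for z's columns.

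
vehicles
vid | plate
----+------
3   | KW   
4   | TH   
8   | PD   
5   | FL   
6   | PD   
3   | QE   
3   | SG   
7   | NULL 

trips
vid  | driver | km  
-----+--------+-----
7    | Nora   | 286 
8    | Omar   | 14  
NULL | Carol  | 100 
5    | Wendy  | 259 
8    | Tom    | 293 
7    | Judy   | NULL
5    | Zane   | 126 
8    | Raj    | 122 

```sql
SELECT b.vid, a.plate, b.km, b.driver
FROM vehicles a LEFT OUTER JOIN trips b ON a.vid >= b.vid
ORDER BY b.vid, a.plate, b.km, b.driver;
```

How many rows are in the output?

LEFT JOIN keeps every row from `vehicles`; unmatched rows get NULL for `trips`'s columns.
Matching on a.vid >= b.vid. A NULL in a compared column never satisfies the condition.
- a[0] vid=3 → no match; kept with NULLs on the b side.
- a[1] vid=4 → no match; kept with NULLs on the b side.
- a[2] vid=8 → 7 match(es) in b → 7 row(s).
- a[3] vid=5 → 2 match(es) in b → 2 row(s).
- a[4] vid=6 → 2 match(es) in b → 2 row(s).
- a[5] vid=3 → no match; kept with NULLs on the b side.
- a[6] vid=3 → no match; kept with NULLs on the b side.
- a[7] vid=7 → 4 match(es) in b → 4 row(s).
Total: 15 matched + 4 padded = 19 rows.

19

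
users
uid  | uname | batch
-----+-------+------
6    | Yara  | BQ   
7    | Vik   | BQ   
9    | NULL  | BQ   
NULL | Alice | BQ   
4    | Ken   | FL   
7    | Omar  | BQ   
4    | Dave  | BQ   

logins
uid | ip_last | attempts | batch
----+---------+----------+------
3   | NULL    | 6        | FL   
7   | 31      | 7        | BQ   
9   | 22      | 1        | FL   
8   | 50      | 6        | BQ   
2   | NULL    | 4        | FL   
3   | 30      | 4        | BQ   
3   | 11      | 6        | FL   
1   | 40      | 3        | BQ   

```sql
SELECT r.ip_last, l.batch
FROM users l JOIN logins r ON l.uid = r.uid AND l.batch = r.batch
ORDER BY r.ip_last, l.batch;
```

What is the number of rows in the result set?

INNER JOIN keeps only pairs where the ON condition holds.
Matching on l.uid = r.uid AND l.batch = r.batch. A NULL in a compared column never satisfies the condition.
- l (uid=6, batch=BQ) has no partner → excluded.
- l (uid=7, batch=BQ) pairs with 1 row(s) of r.
- l (uid=9, batch=BQ) has no partner → excluded.
- l (uid=NULL, batch=BQ) has no partner → excluded.
- l (uid=4, batch=FL) has no partner → excluded.
- l (uid=7, batch=BQ) pairs with 1 row(s) of r.
- l (uid=4, batch=BQ) has no partner → excluded.
Total: 2 rows.

2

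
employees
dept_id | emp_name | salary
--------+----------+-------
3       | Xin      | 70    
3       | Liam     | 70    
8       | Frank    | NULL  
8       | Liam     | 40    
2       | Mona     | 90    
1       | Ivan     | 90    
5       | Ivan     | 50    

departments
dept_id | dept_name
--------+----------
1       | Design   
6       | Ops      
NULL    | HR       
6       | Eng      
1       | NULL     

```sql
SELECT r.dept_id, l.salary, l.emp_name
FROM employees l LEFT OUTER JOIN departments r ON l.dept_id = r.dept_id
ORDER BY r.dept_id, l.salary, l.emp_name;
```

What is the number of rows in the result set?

LEFT JOIN keeps every row from `employees`; unmatched rows get NULL for `departments`'s columns.
Matching on l.dept_id = r.dept_id. A NULL in a compared column never satisfies the condition.
Matched pairs: 2; unmatched l rows kept: 6.
Total: 2 matched + 6 padded = 8 rows.

8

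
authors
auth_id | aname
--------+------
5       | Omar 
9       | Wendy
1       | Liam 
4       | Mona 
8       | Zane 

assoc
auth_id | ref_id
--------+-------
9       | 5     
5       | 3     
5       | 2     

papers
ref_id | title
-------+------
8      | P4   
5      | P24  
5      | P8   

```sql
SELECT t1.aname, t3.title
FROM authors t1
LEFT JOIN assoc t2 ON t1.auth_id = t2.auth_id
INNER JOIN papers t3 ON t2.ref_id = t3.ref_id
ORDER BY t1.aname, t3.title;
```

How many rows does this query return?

2

Evaluate left to right. First `authors t1 LEFT JOIN assoc t2` on auth_id: 6 row(s).
Then INNER JOIN `papers t3` on ref_id: keep only rows whose t2.ref_id appears in t3.
Result: 2 row(s).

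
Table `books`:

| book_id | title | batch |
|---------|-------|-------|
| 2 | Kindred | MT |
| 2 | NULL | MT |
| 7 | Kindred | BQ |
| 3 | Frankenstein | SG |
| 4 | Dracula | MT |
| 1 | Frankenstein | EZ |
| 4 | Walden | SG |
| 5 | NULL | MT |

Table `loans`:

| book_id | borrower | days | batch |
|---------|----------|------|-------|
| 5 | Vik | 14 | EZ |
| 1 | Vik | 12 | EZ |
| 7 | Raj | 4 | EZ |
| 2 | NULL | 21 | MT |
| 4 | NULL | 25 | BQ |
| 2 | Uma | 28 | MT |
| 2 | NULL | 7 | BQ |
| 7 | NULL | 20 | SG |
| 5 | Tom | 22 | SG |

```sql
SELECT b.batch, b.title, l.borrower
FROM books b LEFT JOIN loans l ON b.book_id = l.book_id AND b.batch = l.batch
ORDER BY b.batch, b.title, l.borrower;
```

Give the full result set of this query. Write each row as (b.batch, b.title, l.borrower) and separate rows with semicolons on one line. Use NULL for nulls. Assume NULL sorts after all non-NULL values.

LEFT JOIN keeps every row from `books`; unmatched rows get NULL for `loans`'s columns.
Matching on b.book_id = l.book_id AND b.batch = l.batch.
Matched pairs: 5; unmatched b rows kept: 5.

(BQ, Kindred, NULL); (EZ, Frankenstein, Vik); (MT, Dracula, NULL); (MT, Kindred, Uma); (MT, Kindred, NULL); (MT, NULL, Uma); (MT, NULL, NULL); (MT, NULL, NULL); (SG, Frankenstein, NULL); (SG, Walden, NULL)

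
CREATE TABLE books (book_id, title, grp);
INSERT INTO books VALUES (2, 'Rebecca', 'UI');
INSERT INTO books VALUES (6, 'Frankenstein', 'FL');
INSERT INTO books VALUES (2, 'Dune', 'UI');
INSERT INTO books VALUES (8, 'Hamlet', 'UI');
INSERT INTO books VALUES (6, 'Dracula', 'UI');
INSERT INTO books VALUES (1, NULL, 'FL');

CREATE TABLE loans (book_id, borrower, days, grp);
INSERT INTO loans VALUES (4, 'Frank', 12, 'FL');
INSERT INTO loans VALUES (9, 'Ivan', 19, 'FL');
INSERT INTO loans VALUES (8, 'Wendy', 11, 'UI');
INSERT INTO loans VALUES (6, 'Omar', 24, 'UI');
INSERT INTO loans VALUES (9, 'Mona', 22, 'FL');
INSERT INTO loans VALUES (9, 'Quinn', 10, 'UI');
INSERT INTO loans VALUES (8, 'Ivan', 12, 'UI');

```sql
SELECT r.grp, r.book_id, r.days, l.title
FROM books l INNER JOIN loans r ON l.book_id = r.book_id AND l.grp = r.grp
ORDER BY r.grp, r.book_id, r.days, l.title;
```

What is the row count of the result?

3

INNER JOIN keeps only pairs where the ON condition holds.
Matching on l.book_id = r.book_id AND l.grp = r.grp.
- l row (book_id=2, grp=UI): no match → dropped.
- l row (book_id=6, grp=FL): no match → dropped.
- l row (book_id=2, grp=UI): no match → dropped.
- l row (book_id=8, grp=UI): matches 2 r row(s) → 2 output row(s).
- l row (book_id=6, grp=UI): matches 1 r row(s) → 1 output row(s).
- l row (book_id=1, grp=FL): no match → dropped.
Total: 3 rows.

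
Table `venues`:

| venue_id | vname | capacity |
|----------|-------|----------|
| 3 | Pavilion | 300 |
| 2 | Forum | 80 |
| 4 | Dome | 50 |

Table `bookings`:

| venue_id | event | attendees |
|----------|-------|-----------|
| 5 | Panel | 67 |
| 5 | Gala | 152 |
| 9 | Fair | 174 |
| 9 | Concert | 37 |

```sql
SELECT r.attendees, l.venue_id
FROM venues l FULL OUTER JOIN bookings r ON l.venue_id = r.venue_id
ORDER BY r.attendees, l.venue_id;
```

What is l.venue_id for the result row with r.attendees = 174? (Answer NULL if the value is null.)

NULL

FULL OUTER JOIN keeps every row from both sides; unmatched rows get NULL for the other side's columns.
Matching on l.venue_id = r.venue_id.
- l row (venue_id=3): no match → kept, r columns NULL.
- l row (venue_id=2): no match → kept, r columns NULL.
- l row (venue_id=4): no match → kept, r columns NULL.
- plus 4 unmatched r row(s), each kept with NULL l columns.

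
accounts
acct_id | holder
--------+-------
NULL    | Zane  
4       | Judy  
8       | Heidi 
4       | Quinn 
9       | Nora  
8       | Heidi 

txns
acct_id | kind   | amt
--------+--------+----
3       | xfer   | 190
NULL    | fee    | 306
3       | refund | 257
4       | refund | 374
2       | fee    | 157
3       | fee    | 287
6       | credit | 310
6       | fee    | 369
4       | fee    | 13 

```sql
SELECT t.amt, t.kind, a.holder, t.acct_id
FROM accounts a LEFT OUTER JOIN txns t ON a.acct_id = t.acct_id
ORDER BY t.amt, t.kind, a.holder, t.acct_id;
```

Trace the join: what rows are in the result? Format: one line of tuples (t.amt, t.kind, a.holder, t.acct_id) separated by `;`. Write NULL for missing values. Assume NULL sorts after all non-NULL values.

(13, fee, Judy, 4); (13, fee, Quinn, 4); (374, refund, Judy, 4); (374, refund, Quinn, 4); (NULL, NULL, Heidi, NULL); (NULL, NULL, Heidi, NULL); (NULL, NULL, Nora, NULL); (NULL, NULL, Zane, NULL)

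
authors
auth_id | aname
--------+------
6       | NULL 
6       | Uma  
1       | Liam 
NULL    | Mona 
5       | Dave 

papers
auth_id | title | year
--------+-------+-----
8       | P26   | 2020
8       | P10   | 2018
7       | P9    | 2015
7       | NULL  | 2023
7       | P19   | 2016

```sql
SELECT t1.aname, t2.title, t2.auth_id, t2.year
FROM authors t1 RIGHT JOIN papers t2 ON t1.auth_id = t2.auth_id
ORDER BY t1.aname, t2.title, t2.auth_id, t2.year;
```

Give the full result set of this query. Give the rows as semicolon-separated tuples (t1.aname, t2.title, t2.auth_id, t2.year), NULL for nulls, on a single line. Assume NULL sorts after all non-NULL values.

(NULL, P10, 8, 2018); (NULL, P19, 7, 2016); (NULL, P26, 8, 2020); (NULL, P9, 7, 2015); (NULL, NULL, 7, 2023)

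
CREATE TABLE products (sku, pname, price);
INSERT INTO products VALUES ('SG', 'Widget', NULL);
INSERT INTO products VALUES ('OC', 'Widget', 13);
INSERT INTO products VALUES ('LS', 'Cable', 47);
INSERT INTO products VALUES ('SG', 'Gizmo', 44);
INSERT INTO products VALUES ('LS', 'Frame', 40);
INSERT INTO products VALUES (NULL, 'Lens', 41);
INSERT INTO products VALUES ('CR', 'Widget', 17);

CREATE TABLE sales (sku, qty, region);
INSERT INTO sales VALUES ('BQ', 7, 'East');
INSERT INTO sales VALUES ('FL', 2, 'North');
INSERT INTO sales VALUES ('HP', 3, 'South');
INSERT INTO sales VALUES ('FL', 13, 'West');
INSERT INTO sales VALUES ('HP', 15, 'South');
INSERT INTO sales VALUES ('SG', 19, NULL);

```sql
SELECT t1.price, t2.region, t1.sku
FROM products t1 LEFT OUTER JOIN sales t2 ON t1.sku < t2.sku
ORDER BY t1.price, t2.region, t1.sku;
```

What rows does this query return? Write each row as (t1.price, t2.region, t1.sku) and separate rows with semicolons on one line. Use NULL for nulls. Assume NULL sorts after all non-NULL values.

(13, NULL, OC); (17, North, CR); (17, South, CR); (17, South, CR); (17, West, CR); (17, NULL, CR); (40, NULL, LS); (41, NULL, NULL); (44, NULL, SG); (47, NULL, LS); (NULL, NULL, SG)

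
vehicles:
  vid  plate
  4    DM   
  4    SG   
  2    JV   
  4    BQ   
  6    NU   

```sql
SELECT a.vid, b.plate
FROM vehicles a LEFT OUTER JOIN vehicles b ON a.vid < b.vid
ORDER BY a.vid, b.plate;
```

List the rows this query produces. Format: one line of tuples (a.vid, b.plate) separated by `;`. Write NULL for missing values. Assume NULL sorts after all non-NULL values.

LEFT JOIN keeps every row from `vehicles a`; unmatched rows get NULL for `vehicles b`'s columns.
Matching on a.vid < b.vid.
Matched pairs: 7; unmatched a rows kept: 1.

(2, BQ); (2, DM); (2, NU); (2, SG); (4, NU); (4, NU); (4, NU); (6, NULL)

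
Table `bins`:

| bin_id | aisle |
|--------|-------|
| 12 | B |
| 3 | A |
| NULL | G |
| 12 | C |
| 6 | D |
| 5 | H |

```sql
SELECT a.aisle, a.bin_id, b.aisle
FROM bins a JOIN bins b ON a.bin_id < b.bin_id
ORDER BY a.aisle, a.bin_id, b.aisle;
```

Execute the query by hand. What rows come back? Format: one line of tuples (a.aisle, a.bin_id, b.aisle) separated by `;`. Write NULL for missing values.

(A, 3, B); (A, 3, C); (A, 3, D); (A, 3, H); (D, 6, B); (D, 6, C); (H, 5, B); (H, 5, C); (H, 5, D)

INNER JOIN keeps only pairs where the ON condition holds.
Matching on a.bin_id < b.bin_id. A NULL in a compared column never satisfies the condition.
Matched pairs: 9.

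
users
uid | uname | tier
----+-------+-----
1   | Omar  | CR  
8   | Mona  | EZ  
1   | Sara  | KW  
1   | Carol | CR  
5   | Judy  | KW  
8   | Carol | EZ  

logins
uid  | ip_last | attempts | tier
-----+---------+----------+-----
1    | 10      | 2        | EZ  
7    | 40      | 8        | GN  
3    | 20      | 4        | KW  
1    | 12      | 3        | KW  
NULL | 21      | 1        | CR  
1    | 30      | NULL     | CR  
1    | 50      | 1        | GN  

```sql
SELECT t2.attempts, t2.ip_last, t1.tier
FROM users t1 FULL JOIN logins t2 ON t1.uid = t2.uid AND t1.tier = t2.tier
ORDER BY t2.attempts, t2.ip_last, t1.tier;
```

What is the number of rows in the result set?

FULL OUTER JOIN keeps every row from both sides; unmatched rows get NULL for the other side's columns.
Matching on t1.uid = t2.uid AND t1.tier = t2.tier. A NULL in a compared column never satisfies the condition.
- t1 row (uid=1, tier=CR): matches 1 t2 row(s) → 1 output row(s).
- t1 row (uid=8, tier=EZ): no match → kept, t2 columns NULL.
- t1 row (uid=1, tier=KW): matches 1 t2 row(s) → 1 output row(s).
- t1 row (uid=1, tier=CR): matches 1 t2 row(s) → 1 output row(s).
- t1 row (uid=5, tier=KW): no match → kept, t2 columns NULL.
- t1 row (uid=8, tier=EZ): no match → kept, t2 columns NULL.
- 5 row(s) from t2 found no t1 partner → padded with NULL.
Total: 3 matched + 8 padded = 11 rows.

11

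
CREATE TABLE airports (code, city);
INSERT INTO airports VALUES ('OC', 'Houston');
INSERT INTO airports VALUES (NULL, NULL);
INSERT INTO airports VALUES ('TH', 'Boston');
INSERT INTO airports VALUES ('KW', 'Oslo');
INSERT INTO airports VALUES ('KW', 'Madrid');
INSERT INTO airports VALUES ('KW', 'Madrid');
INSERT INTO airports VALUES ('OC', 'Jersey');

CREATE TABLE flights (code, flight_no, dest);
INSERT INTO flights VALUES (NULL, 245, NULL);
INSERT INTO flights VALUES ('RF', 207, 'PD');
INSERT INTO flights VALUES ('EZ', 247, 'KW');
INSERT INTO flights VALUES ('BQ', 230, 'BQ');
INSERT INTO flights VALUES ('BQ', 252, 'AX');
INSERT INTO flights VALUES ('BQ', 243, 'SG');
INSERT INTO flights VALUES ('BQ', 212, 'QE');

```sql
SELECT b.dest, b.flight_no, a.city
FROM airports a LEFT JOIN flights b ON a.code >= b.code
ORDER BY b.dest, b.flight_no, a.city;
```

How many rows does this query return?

LEFT JOIN keeps every row from `airports`; unmatched rows get NULL for `flights`'s columns.
Matching on a.code >= b.code. A NULL in a compared column never satisfies the condition.
Matched pairs: 31; unmatched a rows kept: 1.
Total: 31 matched + 1 padded = 32 rows.

32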